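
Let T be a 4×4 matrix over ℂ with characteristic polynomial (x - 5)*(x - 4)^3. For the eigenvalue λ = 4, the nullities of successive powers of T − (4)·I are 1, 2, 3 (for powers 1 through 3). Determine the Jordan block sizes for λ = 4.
Block sizes for λ = 4: [3]

From the dimensions of kernels of powers, the number of Jordan blocks of size at least j is d_j − d_{j−1} where d_j = dim ker(N^j) (with d_0 = 0). Computing the differences gives [1, 1, 1].
The number of blocks of size exactly k is (#blocks of size ≥ k) − (#blocks of size ≥ k + 1), so the partition is: 1 block(s) of size 3.
In nonincreasing order the block sizes are [3].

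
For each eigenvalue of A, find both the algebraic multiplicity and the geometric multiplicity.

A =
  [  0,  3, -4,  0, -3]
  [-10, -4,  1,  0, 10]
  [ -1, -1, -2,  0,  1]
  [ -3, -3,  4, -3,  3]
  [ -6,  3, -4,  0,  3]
λ = -3: alg = 4, geom = 2; λ = 6: alg = 1, geom = 1

Step 1 — factor the characteristic polynomial to read off the algebraic multiplicities:
  χ_A(x) = (x - 6)*(x + 3)^4

Step 2 — compute geometric multiplicities via the rank-nullity identity g(λ) = n − rank(A − λI):
  rank(A − (-3)·I) = 3, so dim ker(A − (-3)·I) = n − 3 = 2
  rank(A − (6)·I) = 4, so dim ker(A − (6)·I) = n − 4 = 1

Summary:
  λ = -3: algebraic multiplicity = 4, geometric multiplicity = 2
  λ = 6: algebraic multiplicity = 1, geometric multiplicity = 1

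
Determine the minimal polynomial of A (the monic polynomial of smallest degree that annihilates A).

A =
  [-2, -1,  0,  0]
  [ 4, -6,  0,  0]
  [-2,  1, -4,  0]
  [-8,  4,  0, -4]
x^2 + 8*x + 16

The characteristic polynomial is χ_A(x) = (x + 4)^4, so the eigenvalues are known. The minimal polynomial is
  m_A(x) = Π_λ (x − λ)^{k_λ}
where k_λ is the size of the *largest* Jordan block for λ (equivalently, the smallest k with (A − λI)^k v = 0 for every generalised eigenvector v of λ).

  λ = -4: largest Jordan block has size 2, contributing (x + 4)^2

So m_A(x) = (x + 4)^2 = x^2 + 8*x + 16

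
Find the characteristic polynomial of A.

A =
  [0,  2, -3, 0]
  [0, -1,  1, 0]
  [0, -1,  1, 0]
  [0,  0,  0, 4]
x^4 - 4*x^3

Expanding det(x·I − A) (e.g. by cofactor expansion or by noting that A is similar to its Jordan form J, which has the same characteristic polynomial as A) gives
  χ_A(x) = x^4 - 4*x^3
which factors as x^3*(x - 4). The eigenvalues (with algebraic multiplicities) are λ = 0 with multiplicity 3, λ = 4 with multiplicity 1.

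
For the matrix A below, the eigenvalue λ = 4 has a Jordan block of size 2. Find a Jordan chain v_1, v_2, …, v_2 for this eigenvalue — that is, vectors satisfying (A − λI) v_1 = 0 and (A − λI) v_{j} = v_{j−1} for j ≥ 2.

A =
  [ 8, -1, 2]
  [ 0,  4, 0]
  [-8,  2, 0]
A Jordan chain for λ = 4 of length 2:
v_1 = (4, 0, -8)ᵀ
v_2 = (1, 0, 0)ᵀ

Let N = A − (4)·I. We want v_2 with N^2 v_2 = 0 but N^1 v_2 ≠ 0; then v_{j-1} := N · v_j for j = 2, …, 2.

Pick v_2 = (1, 0, 0)ᵀ.
Then v_1 = N · v_2 = (4, 0, -8)ᵀ.

Sanity check: (A − (4)·I) v_1 = (0, 0, 0)ᵀ = 0. ✓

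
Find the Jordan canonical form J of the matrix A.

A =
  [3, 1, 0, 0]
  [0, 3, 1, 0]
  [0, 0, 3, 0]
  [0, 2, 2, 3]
J_3(3) ⊕ J_1(3)

The characteristic polynomial is
  det(x·I − A) = x^4 - 12*x^3 + 54*x^2 - 108*x + 81 = (x - 3)^4

Eigenvalues and multiplicities (the geometric multiplicity of λ is n − rank(A − λI), which equals the number of Jordan blocks for λ):
  λ = 3: algebraic multiplicity = 4, geometric multiplicity = 2

Determining the block sizes for each eigenvalue:
  λ = 3: with am = 4 and gm = 2, the partition is not yet determined (e.g. several partitions of 4 into 2 parts exist). Let N = A − (3)·I. Computing rank(N^1) = 2, rank(N^2) = 1, rank(N^3) = 0; the number of blocks of size ≥ j is rank(N^{j−1}) − rank(N^j), giving [2, 1, 1]. So we have 1 block(s) of size 3, 1 block(s) of size 1 → block sizes [3, 1]

Assembling the blocks gives a Jordan form
J =
  [3, 1, 0, 0]
  [0, 3, 1, 0]
  [0, 0, 3, 0]
  [0, 0, 0, 3]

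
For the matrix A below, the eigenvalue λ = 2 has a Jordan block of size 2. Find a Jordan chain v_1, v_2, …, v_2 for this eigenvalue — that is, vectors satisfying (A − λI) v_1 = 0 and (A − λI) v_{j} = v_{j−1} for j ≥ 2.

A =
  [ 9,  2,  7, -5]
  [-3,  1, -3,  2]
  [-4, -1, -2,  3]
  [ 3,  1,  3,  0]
A Jordan chain for λ = 2 of length 2:
v_1 = (7, -3, -4, 3)ᵀ
v_2 = (1, 0, 0, 0)ᵀ

Let N = A − (2)·I. We want v_2 with N^2 v_2 = 0 but N^1 v_2 ≠ 0; then v_{j-1} := N · v_j for j = 2, …, 2.

Pick v_2 = (1, 0, 0, 0)ᵀ.
Then v_1 = N · v_2 = (7, -3, -4, 3)ᵀ.

Sanity check: (A − (2)·I) v_1 = (0, 0, 0, 0)ᵀ = 0. ✓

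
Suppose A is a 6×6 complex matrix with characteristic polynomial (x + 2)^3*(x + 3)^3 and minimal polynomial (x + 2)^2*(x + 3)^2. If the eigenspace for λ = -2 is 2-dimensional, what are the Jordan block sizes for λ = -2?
Block sizes for λ = -2: [2, 1]

Step 1 — from the characteristic polynomial, algebraic multiplicity of λ = -2 is 3. From dim ker(A − (-2)·I) = 2, there are exactly 2 Jordan blocks for λ = -2.
Step 2 — from the minimal polynomial, the factor (x + 2)^2 tells us the largest block for λ = -2 has size 2.
Step 3 — with total size 3, 2 blocks, and largest block 2, the block sizes (in nonincreasing order) are [2, 1].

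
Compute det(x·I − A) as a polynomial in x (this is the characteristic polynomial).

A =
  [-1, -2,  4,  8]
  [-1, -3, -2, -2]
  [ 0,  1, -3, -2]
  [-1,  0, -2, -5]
x^4 + 12*x^3 + 54*x^2 + 108*x + 81

Expanding det(x·I − A) (e.g. by cofactor expansion or by noting that A is similar to its Jordan form J, which has the same characteristic polynomial as A) gives
  χ_A(x) = x^4 + 12*x^3 + 54*x^2 + 108*x + 81
which factors as (x + 3)^4. The eigenvalues (with algebraic multiplicities) are λ = -3 with multiplicity 4.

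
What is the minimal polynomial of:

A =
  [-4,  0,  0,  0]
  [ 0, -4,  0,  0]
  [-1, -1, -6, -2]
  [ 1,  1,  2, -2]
x^2 + 8*x + 16

The characteristic polynomial is χ_A(x) = (x + 4)^4, so the eigenvalues are known. The minimal polynomial is
  m_A(x) = Π_λ (x − λ)^{k_λ}
where k_λ is the size of the *largest* Jordan block for λ (equivalently, the smallest k with (A − λI)^k v = 0 for every generalised eigenvector v of λ).

  λ = -4: largest Jordan block has size 2, contributing (x + 4)^2

So m_A(x) = (x + 4)^2 = x^2 + 8*x + 16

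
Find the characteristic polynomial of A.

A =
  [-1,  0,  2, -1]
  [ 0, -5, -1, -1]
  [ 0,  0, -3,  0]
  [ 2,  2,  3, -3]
x^4 + 12*x^3 + 54*x^2 + 108*x + 81

Expanding det(x·I − A) (e.g. by cofactor expansion or by noting that A is similar to its Jordan form J, which has the same characteristic polynomial as A) gives
  χ_A(x) = x^4 + 12*x^3 + 54*x^2 + 108*x + 81
which factors as (x + 3)^4. The eigenvalues (with algebraic multiplicities) are λ = -3 with multiplicity 4.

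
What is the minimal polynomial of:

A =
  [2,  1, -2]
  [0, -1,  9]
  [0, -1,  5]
x^3 - 6*x^2 + 12*x - 8

The characteristic polynomial is χ_A(x) = (x - 2)^3, so the eigenvalues are known. The minimal polynomial is
  m_A(x) = Π_λ (x − λ)^{k_λ}
where k_λ is the size of the *largest* Jordan block for λ (equivalently, the smallest k with (A − λI)^k v = 0 for every generalised eigenvector v of λ).

  λ = 2: largest Jordan block has size 3, contributing (x − 2)^3

So m_A(x) = (x - 2)^3 = x^3 - 6*x^2 + 12*x - 8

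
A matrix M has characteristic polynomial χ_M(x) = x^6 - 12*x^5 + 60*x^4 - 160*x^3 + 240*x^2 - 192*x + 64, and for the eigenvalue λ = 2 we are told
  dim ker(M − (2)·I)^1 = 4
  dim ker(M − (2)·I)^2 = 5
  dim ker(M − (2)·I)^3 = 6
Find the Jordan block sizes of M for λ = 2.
Block sizes for λ = 2: [3, 1, 1, 1]

From the dimensions of kernels of powers, the number of Jordan blocks of size at least j is d_j − d_{j−1} where d_j = dim ker(N^j) (with d_0 = 0). Computing the differences gives [4, 1, 1].
The number of blocks of size exactly k is (#blocks of size ≥ k) − (#blocks of size ≥ k + 1), so the partition is: 3 block(s) of size 1, 1 block(s) of size 3.
In nonincreasing order the block sizes are [3, 1, 1, 1].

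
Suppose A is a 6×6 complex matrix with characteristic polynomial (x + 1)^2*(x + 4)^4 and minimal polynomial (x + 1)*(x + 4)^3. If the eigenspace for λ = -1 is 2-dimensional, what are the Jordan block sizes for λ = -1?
Block sizes for λ = -1: [1, 1]

Step 1 — from the characteristic polynomial, algebraic multiplicity of λ = -1 is 2. From dim ker(A − (-1)·I) = 2, there are exactly 2 Jordan blocks for λ = -1.
Step 2 — from the minimal polynomial, the factor (x + 1) tells us the largest block for λ = -1 has size 1.
Step 3 — with total size 2, 2 blocks, and largest block 1, the block sizes (in nonincreasing order) are [1, 1].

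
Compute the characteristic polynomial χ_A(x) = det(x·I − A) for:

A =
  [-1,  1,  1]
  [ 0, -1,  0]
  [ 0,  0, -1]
x^3 + 3*x^2 + 3*x + 1

Expanding det(x·I − A) (e.g. by cofactor expansion or by noting that A is similar to its Jordan form J, which has the same characteristic polynomial as A) gives
  χ_A(x) = x^3 + 3*x^2 + 3*x + 1
which factors as (x + 1)^3. The eigenvalues (with algebraic multiplicities) are λ = -1 with multiplicity 3.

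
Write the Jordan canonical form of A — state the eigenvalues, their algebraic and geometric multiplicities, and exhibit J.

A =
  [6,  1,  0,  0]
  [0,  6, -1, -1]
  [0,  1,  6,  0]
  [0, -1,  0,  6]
J_3(6) ⊕ J_1(6)

The characteristic polynomial is
  det(x·I − A) = x^4 - 24*x^3 + 216*x^2 - 864*x + 1296 = (x - 6)^4

Eigenvalues and multiplicities (the geometric multiplicity of λ is n − rank(A − λI), which equals the number of Jordan blocks for λ):
  λ = 6: algebraic multiplicity = 4, geometric multiplicity = 2

Determining the block sizes for each eigenvalue:
  λ = 6: with am = 4 and gm = 2, the partition is not yet determined (e.g. several partitions of 4 into 2 parts exist). Let N = A − (6)·I. Computing rank(N^1) = 2, rank(N^2) = 1, rank(N^3) = 0; the number of blocks of size ≥ j is rank(N^{j−1}) − rank(N^j), giving [2, 1, 1]. So we have 1 block(s) of size 3, 1 block(s) of size 1 → block sizes [3, 1]

Assembling the blocks gives a Jordan form
J =
  [6, 1, 0, 0]
  [0, 6, 1, 0]
  [0, 0, 6, 0]
  [0, 0, 0, 6]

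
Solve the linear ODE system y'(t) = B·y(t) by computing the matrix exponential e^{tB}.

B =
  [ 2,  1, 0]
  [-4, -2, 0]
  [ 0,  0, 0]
e^{tB} =
  [2*t + 1, t, 0]
  [-4*t, 1 - 2*t, 0]
  [0, 0, 1]

Strategy: write B = P · J · P⁻¹ where J is a Jordan canonical form, so e^{tB} = P · e^{tJ} · P⁻¹, and e^{tJ} can be computed block-by-block.

B has Jordan form
J =
  [0, 1, 0]
  [0, 0, 0]
  [0, 0, 0]
(up to reordering of blocks).

Per-block formulas:
  For a 1×1 block at λ = 0: exp(t · [0]) = [e^(0t)].
  For a 2×2 Jordan block J_2(0): exp(t · J_2(0)) = e^(0t)·(I + t·N), where N is the 2×2 nilpotent shift.

After assembling e^{tJ} and conjugating by P, we get:

e^{tB} =
  [2*t + 1, t, 0]
  [-4*t, 1 - 2*t, 0]
  [0, 0, 1]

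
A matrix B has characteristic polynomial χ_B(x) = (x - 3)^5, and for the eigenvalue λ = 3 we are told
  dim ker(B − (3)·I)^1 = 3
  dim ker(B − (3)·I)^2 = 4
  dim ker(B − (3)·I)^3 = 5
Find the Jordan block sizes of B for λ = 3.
Block sizes for λ = 3: [3, 1, 1]

From the dimensions of kernels of powers, the number of Jordan blocks of size at least j is d_j − d_{j−1} where d_j = dim ker(N^j) (with d_0 = 0). Computing the differences gives [3, 1, 1].
The number of blocks of size exactly k is (#blocks of size ≥ k) − (#blocks of size ≥ k + 1), so the partition is: 2 block(s) of size 1, 1 block(s) of size 3.
In nonincreasing order the block sizes are [3, 1, 1].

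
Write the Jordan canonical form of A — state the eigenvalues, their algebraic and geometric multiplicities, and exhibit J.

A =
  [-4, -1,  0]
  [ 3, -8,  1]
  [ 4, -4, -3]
J_3(-5)

The characteristic polynomial is
  det(x·I − A) = x^3 + 15*x^2 + 75*x + 125 = (x + 5)^3

Eigenvalues and multiplicities (the geometric multiplicity of λ is n − rank(A − λI), which equals the number of Jordan blocks for λ):
  λ = -5: algebraic multiplicity = 3, geometric multiplicity = 1

Determining the block sizes for each eigenvalue:
  λ = -5: one block (gm = 1), so the single block has size am = 3 → block sizes [3]

Assembling the blocks gives a Jordan form
J =
  [-5,  1,  0]
  [ 0, -5,  1]
  [ 0,  0, -5]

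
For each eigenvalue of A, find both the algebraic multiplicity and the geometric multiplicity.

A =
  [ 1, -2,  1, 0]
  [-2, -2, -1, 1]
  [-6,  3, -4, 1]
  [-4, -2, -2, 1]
λ = -1: alg = 4, geom = 2

Step 1 — factor the characteristic polynomial to read off the algebraic multiplicities:
  χ_A(x) = (x + 1)^4

Step 2 — compute geometric multiplicities via the rank-nullity identity g(λ) = n − rank(A − λI):
  rank(A − (-1)·I) = 2, so dim ker(A − (-1)·I) = n − 2 = 2

Summary:
  λ = -1: algebraic multiplicity = 4, geometric multiplicity = 2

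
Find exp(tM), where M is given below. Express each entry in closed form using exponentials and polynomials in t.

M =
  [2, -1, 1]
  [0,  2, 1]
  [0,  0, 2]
e^{tM} =
  [exp(2*t), -t*exp(2*t), -t^2*exp(2*t)/2 + t*exp(2*t)]
  [0, exp(2*t), t*exp(2*t)]
  [0, 0, exp(2*t)]

Strategy: write M = P · J · P⁻¹ where J is a Jordan canonical form, so e^{tM} = P · e^{tJ} · P⁻¹, and e^{tJ} can be computed block-by-block.

M has Jordan form
J =
  [2, 1, 0]
  [0, 2, 1]
  [0, 0, 2]
(up to reordering of blocks).

Per-block formulas:
  For a 3×3 Jordan block J_3(2): exp(t · J_3(2)) = e^(2t)·(I + t·N + (t^2/2)·N^2), where N is the 3×3 nilpotent shift.

After assembling e^{tJ} and conjugating by P, we get:

e^{tM} =
  [exp(2*t), -t*exp(2*t), -t^2*exp(2*t)/2 + t*exp(2*t)]
  [0, exp(2*t), t*exp(2*t)]
  [0, 0, exp(2*t)]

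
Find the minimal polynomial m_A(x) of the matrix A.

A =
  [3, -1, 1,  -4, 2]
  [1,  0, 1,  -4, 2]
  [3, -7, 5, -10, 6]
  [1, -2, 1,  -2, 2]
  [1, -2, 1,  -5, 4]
x^3 - 6*x^2 + 12*x - 8

The characteristic polynomial is χ_A(x) = (x - 2)^5, so the eigenvalues are known. The minimal polynomial is
  m_A(x) = Π_λ (x − λ)^{k_λ}
where k_λ is the size of the *largest* Jordan block for λ (equivalently, the smallest k with (A − λI)^k v = 0 for every generalised eigenvector v of λ).

  λ = 2: largest Jordan block has size 3, contributing (x − 2)^3

So m_A(x) = (x - 2)^3 = x^3 - 6*x^2 + 12*x - 8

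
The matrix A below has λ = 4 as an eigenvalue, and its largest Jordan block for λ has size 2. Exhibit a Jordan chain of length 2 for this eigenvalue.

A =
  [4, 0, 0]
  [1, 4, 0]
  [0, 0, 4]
A Jordan chain for λ = 4 of length 2:
v_1 = (0, 1, 0)ᵀ
v_2 = (1, 0, 0)ᵀ

Let N = A − (4)·I. We want v_2 with N^2 v_2 = 0 but N^1 v_2 ≠ 0; then v_{j-1} := N · v_j for j = 2, …, 2.

Pick v_2 = (1, 0, 0)ᵀ.
Then v_1 = N · v_2 = (0, 1, 0)ᵀ.

Sanity check: (A − (4)·I) v_1 = (0, 0, 0)ᵀ = 0. ✓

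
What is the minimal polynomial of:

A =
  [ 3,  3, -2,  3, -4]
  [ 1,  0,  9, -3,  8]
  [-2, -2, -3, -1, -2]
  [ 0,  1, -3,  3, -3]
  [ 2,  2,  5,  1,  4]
x^5 - 7*x^4 + 19*x^3 - 25*x^2 + 16*x - 4

The characteristic polynomial is χ_A(x) = (x - 2)^2*(x - 1)^3, so the eigenvalues are known. The minimal polynomial is
  m_A(x) = Π_λ (x − λ)^{k_λ}
where k_λ is the size of the *largest* Jordan block for λ (equivalently, the smallest k with (A − λI)^k v = 0 for every generalised eigenvector v of λ).

  λ = 1: largest Jordan block has size 3, contributing (x − 1)^3
  λ = 2: largest Jordan block has size 2, contributing (x − 2)^2

So m_A(x) = (x - 2)^2*(x - 1)^3 = x^5 - 7*x^4 + 19*x^3 - 25*x^2 + 16*x - 4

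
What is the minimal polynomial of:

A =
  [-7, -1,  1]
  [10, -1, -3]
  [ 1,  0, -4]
x^3 + 12*x^2 + 48*x + 64

The characteristic polynomial is χ_A(x) = (x + 4)^3, so the eigenvalues are known. The minimal polynomial is
  m_A(x) = Π_λ (x − λ)^{k_λ}
where k_λ is the size of the *largest* Jordan block for λ (equivalently, the smallest k with (A − λI)^k v = 0 for every generalised eigenvector v of λ).

  λ = -4: largest Jordan block has size 3, contributing (x + 4)^3

So m_A(x) = (x + 4)^3 = x^3 + 12*x^2 + 48*x + 64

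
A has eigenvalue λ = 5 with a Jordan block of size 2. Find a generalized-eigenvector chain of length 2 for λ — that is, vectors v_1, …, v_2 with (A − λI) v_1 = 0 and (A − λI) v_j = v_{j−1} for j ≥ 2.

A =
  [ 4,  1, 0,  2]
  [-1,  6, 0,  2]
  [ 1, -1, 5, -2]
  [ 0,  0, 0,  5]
A Jordan chain for λ = 5 of length 2:
v_1 = (-1, -1, 1, 0)ᵀ
v_2 = (1, 0, 0, 0)ᵀ

Let N = A − (5)·I. We want v_2 with N^2 v_2 = 0 but N^1 v_2 ≠ 0; then v_{j-1} := N · v_j for j = 2, …, 2.

Pick v_2 = (1, 0, 0, 0)ᵀ.
Then v_1 = N · v_2 = (-1, -1, 1, 0)ᵀ.

Sanity check: (A − (5)·I) v_1 = (0, 0, 0, 0)ᵀ = 0. ✓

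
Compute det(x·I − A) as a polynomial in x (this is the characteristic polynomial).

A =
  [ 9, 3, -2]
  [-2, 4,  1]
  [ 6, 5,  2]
x^3 - 15*x^2 + 75*x - 125

Expanding det(x·I − A) (e.g. by cofactor expansion or by noting that A is similar to its Jordan form J, which has the same characteristic polynomial as A) gives
  χ_A(x) = x^3 - 15*x^2 + 75*x - 125
which factors as (x - 5)^3. The eigenvalues (with algebraic multiplicities) are λ = 5 with multiplicity 3.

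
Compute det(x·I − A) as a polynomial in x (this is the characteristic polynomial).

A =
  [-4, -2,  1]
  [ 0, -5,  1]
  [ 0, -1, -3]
x^3 + 12*x^2 + 48*x + 64

Expanding det(x·I − A) (e.g. by cofactor expansion or by noting that A is similar to its Jordan form J, which has the same characteristic polynomial as A) gives
  χ_A(x) = x^3 + 12*x^2 + 48*x + 64
which factors as (x + 4)^3. The eigenvalues (with algebraic multiplicities) are λ = -4 with multiplicity 3.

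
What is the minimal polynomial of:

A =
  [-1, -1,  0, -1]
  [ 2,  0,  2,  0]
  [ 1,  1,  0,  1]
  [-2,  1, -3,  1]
x^3

The characteristic polynomial is χ_A(x) = x^4, so the eigenvalues are known. The minimal polynomial is
  m_A(x) = Π_λ (x − λ)^{k_λ}
where k_λ is the size of the *largest* Jordan block for λ (equivalently, the smallest k with (A − λI)^k v = 0 for every generalised eigenvector v of λ).

  λ = 0: largest Jordan block has size 3, contributing (x − 0)^3

So m_A(x) = x^3 = x^3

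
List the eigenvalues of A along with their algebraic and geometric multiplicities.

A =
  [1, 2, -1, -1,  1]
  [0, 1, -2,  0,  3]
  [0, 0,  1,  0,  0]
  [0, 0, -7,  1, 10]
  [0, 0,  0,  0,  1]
λ = 1: alg = 5, geom = 2

Step 1 — factor the characteristic polynomial to read off the algebraic multiplicities:
  χ_A(x) = (x - 1)^5

Step 2 — compute geometric multiplicities via the rank-nullity identity g(λ) = n − rank(A − λI):
  rank(A − (1)·I) = 3, so dim ker(A − (1)·I) = n − 3 = 2

Summary:
  λ = 1: algebraic multiplicity = 5, geometric multiplicity = 2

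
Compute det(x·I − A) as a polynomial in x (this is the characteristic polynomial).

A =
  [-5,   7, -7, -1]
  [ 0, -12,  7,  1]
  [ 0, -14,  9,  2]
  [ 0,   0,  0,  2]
x^4 + 6*x^3 - 11*x^2 - 60*x + 100

Expanding det(x·I − A) (e.g. by cofactor expansion or by noting that A is similar to its Jordan form J, which has the same characteristic polynomial as A) gives
  χ_A(x) = x^4 + 6*x^3 - 11*x^2 - 60*x + 100
which factors as (x - 2)^2*(x + 5)^2. The eigenvalues (with algebraic multiplicities) are λ = -5 with multiplicity 2, λ = 2 with multiplicity 2.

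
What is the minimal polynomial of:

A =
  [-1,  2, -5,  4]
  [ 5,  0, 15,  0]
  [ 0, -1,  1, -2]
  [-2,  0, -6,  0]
x^3

The characteristic polynomial is χ_A(x) = x^4, so the eigenvalues are known. The minimal polynomial is
  m_A(x) = Π_λ (x − λ)^{k_λ}
where k_λ is the size of the *largest* Jordan block for λ (equivalently, the smallest k with (A − λI)^k v = 0 for every generalised eigenvector v of λ).

  λ = 0: largest Jordan block has size 3, contributing (x − 0)^3

So m_A(x) = x^3 = x^3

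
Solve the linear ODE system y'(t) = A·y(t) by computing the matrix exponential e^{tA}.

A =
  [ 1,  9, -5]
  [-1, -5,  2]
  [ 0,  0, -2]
e^{tA} =
  [3*t*exp(-2*t) + exp(-2*t), 9*t*exp(-2*t), 3*t^2*exp(-2*t)/2 - 5*t*exp(-2*t)]
  [-t*exp(-2*t), -3*t*exp(-2*t) + exp(-2*t), -t^2*exp(-2*t)/2 + 2*t*exp(-2*t)]
  [0, 0, exp(-2*t)]

Strategy: write A = P · J · P⁻¹ where J is a Jordan canonical form, so e^{tA} = P · e^{tJ} · P⁻¹, and e^{tJ} can be computed block-by-block.

A has Jordan form
J =
  [-2,  1,  0]
  [ 0, -2,  1]
  [ 0,  0, -2]
(up to reordering of blocks).

Per-block formulas:
  For a 3×3 Jordan block J_3(-2): exp(t · J_3(-2)) = e^(-2t)·(I + t·N + (t^2/2)·N^2), where N is the 3×3 nilpotent shift.

After assembling e^{tJ} and conjugating by P, we get:

e^{tA} =
  [3*t*exp(-2*t) + exp(-2*t), 9*t*exp(-2*t), 3*t^2*exp(-2*t)/2 - 5*t*exp(-2*t)]
  [-t*exp(-2*t), -3*t*exp(-2*t) + exp(-2*t), -t^2*exp(-2*t)/2 + 2*t*exp(-2*t)]
  [0, 0, exp(-2*t)]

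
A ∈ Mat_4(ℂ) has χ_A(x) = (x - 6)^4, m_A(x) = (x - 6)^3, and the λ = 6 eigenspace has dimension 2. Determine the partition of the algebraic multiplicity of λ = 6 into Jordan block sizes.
Block sizes for λ = 6: [3, 1]

Step 1 — from the characteristic polynomial, algebraic multiplicity of λ = 6 is 4. From dim ker(A − (6)·I) = 2, there are exactly 2 Jordan blocks for λ = 6.
Step 2 — from the minimal polynomial, the factor (x − 6)^3 tells us the largest block for λ = 6 has size 3.
Step 3 — with total size 4, 2 blocks, and largest block 3, the block sizes (in nonincreasing order) are [3, 1].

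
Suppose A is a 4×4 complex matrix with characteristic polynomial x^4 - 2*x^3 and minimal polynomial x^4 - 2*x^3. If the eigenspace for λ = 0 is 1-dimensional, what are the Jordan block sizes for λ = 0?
Block sizes for λ = 0: [3]

Step 1 — from the characteristic polynomial, algebraic multiplicity of λ = 0 is 3. From dim ker(A − (0)·I) = 1, there are exactly 1 Jordan blocks for λ = 0.
Step 2 — from the minimal polynomial, the factor (x − 0)^3 tells us the largest block for λ = 0 has size 3.
Step 3 — with total size 3, 1 blocks, and largest block 3, the block sizes (in nonincreasing order) are [3].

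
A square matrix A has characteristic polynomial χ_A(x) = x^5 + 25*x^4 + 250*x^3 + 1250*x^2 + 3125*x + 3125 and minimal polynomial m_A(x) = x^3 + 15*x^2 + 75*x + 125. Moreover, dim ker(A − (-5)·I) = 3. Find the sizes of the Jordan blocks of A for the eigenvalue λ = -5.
Block sizes for λ = -5: [3, 1, 1]

Step 1 — from the characteristic polynomial, algebraic multiplicity of λ = -5 is 5. From dim ker(A − (-5)·I) = 3, there are exactly 3 Jordan blocks for λ = -5.
Step 2 — from the minimal polynomial, the factor (x + 5)^3 tells us the largest block for λ = -5 has size 3.
Step 3 — with total size 5, 3 blocks, and largest block 3, the block sizes (in nonincreasing order) are [3, 1, 1].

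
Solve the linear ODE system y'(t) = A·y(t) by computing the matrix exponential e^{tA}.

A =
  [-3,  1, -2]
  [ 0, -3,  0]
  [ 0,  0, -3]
e^{tA} =
  [exp(-3*t), t*exp(-3*t), -2*t*exp(-3*t)]
  [0, exp(-3*t), 0]
  [0, 0, exp(-3*t)]

Strategy: write A = P · J · P⁻¹ where J is a Jordan canonical form, so e^{tA} = P · e^{tJ} · P⁻¹, and e^{tJ} can be computed block-by-block.

A has Jordan form
J =
  [-3,  1,  0]
  [ 0, -3,  0]
  [ 0,  0, -3]
(up to reordering of blocks).

Per-block formulas:
  For a 1×1 block at λ = -3: exp(t · [-3]) = [e^(-3t)].
  For a 2×2 Jordan block J_2(-3): exp(t · J_2(-3)) = e^(-3t)·(I + t·N), where N is the 2×2 nilpotent shift.

After assembling e^{tJ} and conjugating by P, we get:

e^{tA} =
  [exp(-3*t), t*exp(-3*t), -2*t*exp(-3*t)]
  [0, exp(-3*t), 0]
  [0, 0, exp(-3*t)]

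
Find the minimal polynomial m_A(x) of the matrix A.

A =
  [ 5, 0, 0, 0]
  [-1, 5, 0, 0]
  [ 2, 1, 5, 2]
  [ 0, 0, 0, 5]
x^3 - 15*x^2 + 75*x - 125

The characteristic polynomial is χ_A(x) = (x - 5)^4, so the eigenvalues are known. The minimal polynomial is
  m_A(x) = Π_λ (x − λ)^{k_λ}
where k_λ is the size of the *largest* Jordan block for λ (equivalently, the smallest k with (A − λI)^k v = 0 for every generalised eigenvector v of λ).

  λ = 5: largest Jordan block has size 3, contributing (x − 5)^3

So m_A(x) = (x - 5)^3 = x^3 - 15*x^2 + 75*x - 125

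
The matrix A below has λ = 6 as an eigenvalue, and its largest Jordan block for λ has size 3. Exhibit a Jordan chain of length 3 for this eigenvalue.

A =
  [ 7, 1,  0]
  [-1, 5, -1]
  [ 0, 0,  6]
A Jordan chain for λ = 6 of length 3:
v_1 = (-1, 1, 0)ᵀ
v_2 = (0, -1, 0)ᵀ
v_3 = (0, 0, 1)ᵀ

Let N = A − (6)·I. We want v_3 with N^3 v_3 = 0 but N^2 v_3 ≠ 0; then v_{j-1} := N · v_j for j = 3, …, 2.

Pick v_3 = (0, 0, 1)ᵀ.
Then v_2 = N · v_3 = (0, -1, 0)ᵀ.
Then v_1 = N · v_2 = (-1, 1, 0)ᵀ.

Sanity check: (A − (6)·I) v_1 = (0, 0, 0)ᵀ = 0. ✓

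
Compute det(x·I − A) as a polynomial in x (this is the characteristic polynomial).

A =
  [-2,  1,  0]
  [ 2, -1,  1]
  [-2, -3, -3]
x^3 + 6*x^2 + 12*x + 8

Expanding det(x·I − A) (e.g. by cofactor expansion or by noting that A is similar to its Jordan form J, which has the same characteristic polynomial as A) gives
  χ_A(x) = x^3 + 6*x^2 + 12*x + 8
which factors as (x + 2)^3. The eigenvalues (with algebraic multiplicities) are λ = -2 with multiplicity 3.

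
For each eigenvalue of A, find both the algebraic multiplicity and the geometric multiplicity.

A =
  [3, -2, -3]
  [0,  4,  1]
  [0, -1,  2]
λ = 3: alg = 3, geom = 1

Step 1 — factor the characteristic polynomial to read off the algebraic multiplicities:
  χ_A(x) = (x - 3)^3

Step 2 — compute geometric multiplicities via the rank-nullity identity g(λ) = n − rank(A − λI):
  rank(A − (3)·I) = 2, so dim ker(A − (3)·I) = n − 2 = 1

Summary:
  λ = 3: algebraic multiplicity = 3, geometric multiplicity = 1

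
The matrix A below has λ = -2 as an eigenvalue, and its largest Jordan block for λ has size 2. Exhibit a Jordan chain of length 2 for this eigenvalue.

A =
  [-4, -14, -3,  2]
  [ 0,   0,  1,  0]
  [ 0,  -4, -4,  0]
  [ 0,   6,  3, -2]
A Jordan chain for λ = -2 of length 2:
v_1 = (2, -2, 4, -6)ᵀ
v_2 = (6, -1, 0, 0)ᵀ

Let N = A − (-2)·I. We want v_2 with N^2 v_2 = 0 but N^1 v_2 ≠ 0; then v_{j-1} := N · v_j for j = 2, …, 2.

Pick v_2 = (6, -1, 0, 0)ᵀ.
Then v_1 = N · v_2 = (2, -2, 4, -6)ᵀ.

Sanity check: (A − (-2)·I) v_1 = (0, 0, 0, 0)ᵀ = 0. ✓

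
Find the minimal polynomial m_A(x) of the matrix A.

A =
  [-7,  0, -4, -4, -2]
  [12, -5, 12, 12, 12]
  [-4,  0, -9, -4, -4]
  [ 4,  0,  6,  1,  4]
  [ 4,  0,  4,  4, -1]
x^2 + 8*x + 15

The characteristic polynomial is χ_A(x) = (x + 3)^2*(x + 5)^3, so the eigenvalues are known. The minimal polynomial is
  m_A(x) = Π_λ (x − λ)^{k_λ}
where k_λ is the size of the *largest* Jordan block for λ (equivalently, the smallest k with (A − λI)^k v = 0 for every generalised eigenvector v of λ).

  λ = -5: largest Jordan block has size 1, contributing (x + 5)
  λ = -3: largest Jordan block has size 1, contributing (x + 3)

So m_A(x) = (x + 3)*(x + 5) = x^2 + 8*x + 15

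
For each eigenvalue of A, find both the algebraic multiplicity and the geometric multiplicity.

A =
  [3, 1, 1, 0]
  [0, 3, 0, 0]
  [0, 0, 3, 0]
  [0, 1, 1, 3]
λ = 3: alg = 4, geom = 3

Step 1 — factor the characteristic polynomial to read off the algebraic multiplicities:
  χ_A(x) = (x - 3)^4

Step 2 — compute geometric multiplicities via the rank-nullity identity g(λ) = n − rank(A − λI):
  rank(A − (3)·I) = 1, so dim ker(A − (3)·I) = n − 1 = 3

Summary:
  λ = 3: algebraic multiplicity = 4, geometric multiplicity = 3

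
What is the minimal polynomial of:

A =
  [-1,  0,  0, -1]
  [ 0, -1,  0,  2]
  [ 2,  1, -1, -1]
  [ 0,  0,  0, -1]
x^2 + 2*x + 1

The characteristic polynomial is χ_A(x) = (x + 1)^4, so the eigenvalues are known. The minimal polynomial is
  m_A(x) = Π_λ (x − λ)^{k_λ}
where k_λ is the size of the *largest* Jordan block for λ (equivalently, the smallest k with (A − λI)^k v = 0 for every generalised eigenvector v of λ).

  λ = -1: largest Jordan block has size 2, contributing (x + 1)^2

So m_A(x) = (x + 1)^2 = x^2 + 2*x + 1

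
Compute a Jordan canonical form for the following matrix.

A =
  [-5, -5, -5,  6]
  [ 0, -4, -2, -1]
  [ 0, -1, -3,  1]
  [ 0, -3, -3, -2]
J_2(-5) ⊕ J_2(-2)

The characteristic polynomial is
  det(x·I − A) = x^4 + 14*x^3 + 69*x^2 + 140*x + 100 = (x + 2)^2*(x + 5)^2

Eigenvalues and multiplicities (the geometric multiplicity of λ is n − rank(A − λI), which equals the number of Jordan blocks for λ):
  λ = -5: algebraic multiplicity = 2, geometric multiplicity = 1
  λ = -2: algebraic multiplicity = 2, geometric multiplicity = 1

Determining the block sizes for each eigenvalue:
  λ = -5: one block (gm = 1), so the single block has size am = 2 → block sizes [2]
  λ = -2: one block (gm = 1), so the single block has size am = 2 → block sizes [2]

Assembling the blocks gives a Jordan form
J =
  [-5,  1,  0,  0]
  [ 0, -5,  0,  0]
  [ 0,  0, -2,  1]
  [ 0,  0,  0, -2]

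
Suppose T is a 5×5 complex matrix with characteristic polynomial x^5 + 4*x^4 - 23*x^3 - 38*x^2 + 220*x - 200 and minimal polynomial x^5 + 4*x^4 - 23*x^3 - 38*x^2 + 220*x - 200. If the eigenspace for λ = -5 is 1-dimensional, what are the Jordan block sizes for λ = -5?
Block sizes for λ = -5: [2]

Step 1 — from the characteristic polynomial, algebraic multiplicity of λ = -5 is 2. From dim ker(T − (-5)·I) = 1, there are exactly 1 Jordan blocks for λ = -5.
Step 2 — from the minimal polynomial, the factor (x + 5)^2 tells us the largest block for λ = -5 has size 2.
Step 3 — with total size 2, 1 blocks, and largest block 2, the block sizes (in nonincreasing order) are [2].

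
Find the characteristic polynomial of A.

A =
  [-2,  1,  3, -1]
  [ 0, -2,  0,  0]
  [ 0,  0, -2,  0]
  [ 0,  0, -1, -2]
x^4 + 8*x^3 + 24*x^2 + 32*x + 16

Expanding det(x·I − A) (e.g. by cofactor expansion or by noting that A is similar to its Jordan form J, which has the same characteristic polynomial as A) gives
  χ_A(x) = x^4 + 8*x^3 + 24*x^2 + 32*x + 16
which factors as (x + 2)^4. The eigenvalues (with algebraic multiplicities) are λ = -2 with multiplicity 4.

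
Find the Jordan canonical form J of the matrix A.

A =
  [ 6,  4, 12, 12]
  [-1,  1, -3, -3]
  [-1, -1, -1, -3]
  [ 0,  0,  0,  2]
J_2(2) ⊕ J_1(2) ⊕ J_1(2)

The characteristic polynomial is
  det(x·I − A) = x^4 - 8*x^3 + 24*x^2 - 32*x + 16 = (x - 2)^4

Eigenvalues and multiplicities (the geometric multiplicity of λ is n − rank(A − λI), which equals the number of Jordan blocks for λ):
  λ = 2: algebraic multiplicity = 4, geometric multiplicity = 3

Determining the block sizes for each eigenvalue:
  λ = 2: 3 blocks summing to 4 forces exactly one block of size 2 and the rest size 1 → block sizes [2, 1, 1]

Assembling the blocks gives a Jordan form
J =
  [2, 1, 0, 0]
  [0, 2, 0, 0]
  [0, 0, 2, 0]
  [0, 0, 0, 2]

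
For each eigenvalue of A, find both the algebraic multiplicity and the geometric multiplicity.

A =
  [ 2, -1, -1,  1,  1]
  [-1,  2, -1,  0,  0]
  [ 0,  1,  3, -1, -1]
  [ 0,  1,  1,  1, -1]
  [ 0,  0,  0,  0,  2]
λ = 2: alg = 5, geom = 3

Step 1 — factor the characteristic polynomial to read off the algebraic multiplicities:
  χ_A(x) = (x - 2)^5

Step 2 — compute geometric multiplicities via the rank-nullity identity g(λ) = n − rank(A − λI):
  rank(A − (2)·I) = 2, so dim ker(A − (2)·I) = n − 2 = 3

Summary:
  λ = 2: algebraic multiplicity = 5, geometric multiplicity = 3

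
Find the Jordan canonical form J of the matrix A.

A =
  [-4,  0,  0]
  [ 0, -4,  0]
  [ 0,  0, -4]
J_1(-4) ⊕ J_1(-4) ⊕ J_1(-4)

The characteristic polynomial is
  det(x·I − A) = x^3 + 12*x^2 + 48*x + 64 = (x + 4)^3

Eigenvalues and multiplicities (the geometric multiplicity of λ is n − rank(A − λI), which equals the number of Jordan blocks for λ):
  λ = -4: algebraic multiplicity = 3, geometric multiplicity = 3

Determining the block sizes for each eigenvalue:
  λ = -4: gm = am = 3, so every block has size 1 → block sizes [1, 1, 1]

Assembling the blocks gives a Jordan form
J =
  [-4,  0,  0]
  [ 0, -4,  0]
  [ 0,  0, -4]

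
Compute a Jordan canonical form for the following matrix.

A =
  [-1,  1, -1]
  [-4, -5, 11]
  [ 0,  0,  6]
J_2(-3) ⊕ J_1(6)

The characteristic polynomial is
  det(x·I − A) = x^3 - 27*x - 54 = (x - 6)*(x + 3)^2

Eigenvalues and multiplicities (the geometric multiplicity of λ is n − rank(A − λI), which equals the number of Jordan blocks for λ):
  λ = -3: algebraic multiplicity = 2, geometric multiplicity = 1
  λ = 6: algebraic multiplicity = 1, geometric multiplicity = 1

Determining the block sizes for each eigenvalue:
  λ = -3: one block (gm = 1), so the single block has size am = 2 → block sizes [2]
  λ = 6: one block (gm = 1), so the single block has size am = 1 → block sizes [1]

Assembling the blocks gives a Jordan form
J =
  [-3,  1, 0]
  [ 0, -3, 0]
  [ 0,  0, 6]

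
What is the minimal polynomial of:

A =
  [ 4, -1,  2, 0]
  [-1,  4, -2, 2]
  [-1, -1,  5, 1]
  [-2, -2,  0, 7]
x^2 - 10*x + 25

The characteristic polynomial is χ_A(x) = (x - 5)^4, so the eigenvalues are known. The minimal polynomial is
  m_A(x) = Π_λ (x − λ)^{k_λ}
where k_λ is the size of the *largest* Jordan block for λ (equivalently, the smallest k with (A − λI)^k v = 0 for every generalised eigenvector v of λ).

  λ = 5: largest Jordan block has size 2, contributing (x − 5)^2

So m_A(x) = (x - 5)^2 = x^2 - 10*x + 25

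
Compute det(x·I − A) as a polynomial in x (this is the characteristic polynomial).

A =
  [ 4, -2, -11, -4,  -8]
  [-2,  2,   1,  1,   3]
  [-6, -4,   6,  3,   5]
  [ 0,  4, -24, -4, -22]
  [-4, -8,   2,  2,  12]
x^5 - 20*x^4 + 120*x^3 - 2160*x + 5184

Expanding det(x·I − A) (e.g. by cofactor expansion or by noting that A is similar to its Jordan form J, which has the same characteristic polynomial as A) gives
  χ_A(x) = x^5 - 20*x^4 + 120*x^3 - 2160*x + 5184
which factors as (x - 6)^4*(x + 4). The eigenvalues (with algebraic multiplicities) are λ = -4 with multiplicity 1, λ = 6 with multiplicity 4.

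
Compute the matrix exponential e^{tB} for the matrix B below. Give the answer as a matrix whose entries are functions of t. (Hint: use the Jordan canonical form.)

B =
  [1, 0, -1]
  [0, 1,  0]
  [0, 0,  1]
e^{tB} =
  [exp(t), 0, -t*exp(t)]
  [0, exp(t), 0]
  [0, 0, exp(t)]

Strategy: write B = P · J · P⁻¹ where J is a Jordan canonical form, so e^{tB} = P · e^{tJ} · P⁻¹, and e^{tJ} can be computed block-by-block.

B has Jordan form
J =
  [1, 1, 0]
  [0, 1, 0]
  [0, 0, 1]
(up to reordering of blocks).

Per-block formulas:
  For a 2×2 Jordan block J_2(1): exp(t · J_2(1)) = e^(1t)·(I + t·N), where N is the 2×2 nilpotent shift.
  For a 1×1 block at λ = 1: exp(t · [1]) = [e^(1t)].

After assembling e^{tJ} and conjugating by P, we get:

e^{tB} =
  [exp(t), 0, -t*exp(t)]
  [0, exp(t), 0]
  [0, 0, exp(t)]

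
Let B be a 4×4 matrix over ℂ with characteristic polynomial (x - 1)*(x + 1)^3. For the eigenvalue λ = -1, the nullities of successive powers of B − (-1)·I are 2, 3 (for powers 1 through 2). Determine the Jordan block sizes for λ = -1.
Block sizes for λ = -1: [2, 1]

From the dimensions of kernels of powers, the number of Jordan blocks of size at least j is d_j − d_{j−1} where d_j = dim ker(N^j) (with d_0 = 0). Computing the differences gives [2, 1].
The number of blocks of size exactly k is (#blocks of size ≥ k) − (#blocks of size ≥ k + 1), so the partition is: 1 block(s) of size 1, 1 block(s) of size 2.
In nonincreasing order the block sizes are [2, 1].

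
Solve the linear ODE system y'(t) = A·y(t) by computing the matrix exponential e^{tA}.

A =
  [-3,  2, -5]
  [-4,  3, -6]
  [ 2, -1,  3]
e^{tA} =
  [-t^2*exp(t) - 4*t*exp(t) + exp(t), t^2*exp(t)/2 + 2*t*exp(t), -t^2*exp(t) - 5*t*exp(t)]
  [-2*t^2*exp(t) - 4*t*exp(t), t^2*exp(t) + 2*t*exp(t) + exp(t), -2*t^2*exp(t) - 6*t*exp(t)]
  [2*t*exp(t), -t*exp(t), 2*t*exp(t) + exp(t)]

Strategy: write A = P · J · P⁻¹ where J is a Jordan canonical form, so e^{tA} = P · e^{tJ} · P⁻¹, and e^{tJ} can be computed block-by-block.

A has Jordan form
J =
  [1, 1, 0]
  [0, 1, 1]
  [0, 0, 1]
(up to reordering of blocks).

Per-block formulas:
  For a 3×3 Jordan block J_3(1): exp(t · J_3(1)) = e^(1t)·(I + t·N + (t^2/2)·N^2), where N is the 3×3 nilpotent shift.

After assembling e^{tJ} and conjugating by P, we get:

e^{tA} =
  [-t^2*exp(t) - 4*t*exp(t) + exp(t), t^2*exp(t)/2 + 2*t*exp(t), -t^2*exp(t) - 5*t*exp(t)]
  [-2*t^2*exp(t) - 4*t*exp(t), t^2*exp(t) + 2*t*exp(t) + exp(t), -2*t^2*exp(t) - 6*t*exp(t)]
  [2*t*exp(t), -t*exp(t), 2*t*exp(t) + exp(t)]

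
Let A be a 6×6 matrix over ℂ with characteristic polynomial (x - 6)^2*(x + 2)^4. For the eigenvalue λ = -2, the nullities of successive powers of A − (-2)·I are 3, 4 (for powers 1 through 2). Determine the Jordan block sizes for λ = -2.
Block sizes for λ = -2: [2, 1, 1]

From the dimensions of kernels of powers, the number of Jordan blocks of size at least j is d_j − d_{j−1} where d_j = dim ker(N^j) (with d_0 = 0). Computing the differences gives [3, 1].
The number of blocks of size exactly k is (#blocks of size ≥ k) − (#blocks of size ≥ k + 1), so the partition is: 2 block(s) of size 1, 1 block(s) of size 2.
In nonincreasing order the block sizes are [2, 1, 1].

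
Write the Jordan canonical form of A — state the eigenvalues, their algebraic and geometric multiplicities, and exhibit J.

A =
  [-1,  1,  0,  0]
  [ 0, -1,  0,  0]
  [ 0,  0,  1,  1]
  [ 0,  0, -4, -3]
J_2(-1) ⊕ J_2(-1)

The characteristic polynomial is
  det(x·I − A) = x^4 + 4*x^3 + 6*x^2 + 4*x + 1 = (x + 1)^4

Eigenvalues and multiplicities (the geometric multiplicity of λ is n − rank(A − λI), which equals the number of Jordan blocks for λ):
  λ = -1: algebraic multiplicity = 4, geometric multiplicity = 2

Determining the block sizes for each eigenvalue:
  λ = -1: with am = 4 and gm = 2, the partition is not yet determined (e.g. several partitions of 4 into 2 parts exist). Let N = A − (-1)·I. Computing rank(N^1) = 2, rank(N^2) = 0; the number of blocks of size ≥ j is rank(N^{j−1}) − rank(N^j), giving [2, 2]. So we have 2 block(s) of size 2 → block sizes [2, 2]

Assembling the blocks gives a Jordan form
J =
  [-1,  1,  0,  0]
  [ 0, -1,  0,  0]
  [ 0,  0, -1,  1]
  [ 0,  0,  0, -1]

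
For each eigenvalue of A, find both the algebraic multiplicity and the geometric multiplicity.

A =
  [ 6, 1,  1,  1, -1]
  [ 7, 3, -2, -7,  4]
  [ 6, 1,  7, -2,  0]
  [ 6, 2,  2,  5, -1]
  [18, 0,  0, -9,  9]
λ = 6: alg = 5, geom = 2

Step 1 — factor the characteristic polynomial to read off the algebraic multiplicities:
  χ_A(x) = (x - 6)^5

Step 2 — compute geometric multiplicities via the rank-nullity identity g(λ) = n − rank(A − λI):
  rank(A − (6)·I) = 3, so dim ker(A − (6)·I) = n − 3 = 2

Summary:
  λ = 6: algebraic multiplicity = 5, geometric multiplicity = 2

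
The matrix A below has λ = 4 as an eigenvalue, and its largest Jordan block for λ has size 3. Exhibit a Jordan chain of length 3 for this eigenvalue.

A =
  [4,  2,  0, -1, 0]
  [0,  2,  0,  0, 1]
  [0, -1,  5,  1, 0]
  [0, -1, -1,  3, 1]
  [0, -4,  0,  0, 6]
A Jordan chain for λ = 4 of length 3:
v_1 = (-3, 0, 0, 0, 0)ᵀ
v_2 = (2, -2, -1, -1, -4)ᵀ
v_3 = (0, 1, 0, 0, 0)ᵀ

Let N = A − (4)·I. We want v_3 with N^3 v_3 = 0 but N^2 v_3 ≠ 0; then v_{j-1} := N · v_j for j = 3, …, 2.

Pick v_3 = (0, 1, 0, 0, 0)ᵀ.
Then v_2 = N · v_3 = (2, -2, -1, -1, -4)ᵀ.
Then v_1 = N · v_2 = (-3, 0, 0, 0, 0)ᵀ.

Sanity check: (A − (4)·I) v_1 = (0, 0, 0, 0, 0)ᵀ = 0. ✓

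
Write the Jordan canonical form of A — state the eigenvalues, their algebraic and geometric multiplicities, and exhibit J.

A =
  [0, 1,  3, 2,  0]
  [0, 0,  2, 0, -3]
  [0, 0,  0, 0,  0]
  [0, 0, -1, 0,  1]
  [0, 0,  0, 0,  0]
J_3(0) ⊕ J_2(0)

The characteristic polynomial is
  det(x·I − A) = x^5

Eigenvalues and multiplicities (the geometric multiplicity of λ is n − rank(A − λI), which equals the number of Jordan blocks for λ):
  λ = 0: algebraic multiplicity = 5, geometric multiplicity = 2

Determining the block sizes for each eigenvalue:
  λ = 0: with am = 5 and gm = 2, the partition is not yet determined (e.g. several partitions of 5 into 2 parts exist). Let N = A − (0)·I. Computing rank(N^1) = 3, rank(N^2) = 1, rank(N^3) = 0; the number of blocks of size ≥ j is rank(N^{j−1}) − rank(N^j), giving [2, 2, 1]. So we have 1 block(s) of size 3, 1 block(s) of size 2 → block sizes [3, 2]

Assembling the blocks gives a Jordan form
J =
  [0, 1, 0, 0, 0]
  [0, 0, 1, 0, 0]
  [0, 0, 0, 0, 0]
  [0, 0, 0, 0, 1]
  [0, 0, 0, 0, 0]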